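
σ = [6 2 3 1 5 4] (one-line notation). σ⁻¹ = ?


To find σ⁻¹, swap domain and range:
σ(1) = 6 → σ⁻¹(6) = 1
σ(2) = 2 → σ⁻¹(2) = 2
σ(3) = 3 → σ⁻¹(3) = 3
σ(4) = 1 → σ⁻¹(1) = 4
σ(5) = 5 → σ⁻¹(5) = 5
σ(6) = 4 → σ⁻¹(4) = 6

σ⁻¹ = [4 2 3 6 5 1]


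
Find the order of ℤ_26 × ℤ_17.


|A × B| = |A| · |B|
|ℤ_26 × ℤ_17| = 26 × 17 = 442

|ℤ_26 × ℤ_17| = 442


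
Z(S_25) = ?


Z(G) = {g ∈ G | gx = xg for all x ∈ G}
S_n is non-abelian for n ≥ 3; Z(S_25) is trivial

Z(S_25) = {e}


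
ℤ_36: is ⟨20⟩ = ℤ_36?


g generates ℤ_n iff gcd(g, n) = 1
gcd(20, 36) = 4
Since gcd = 4 ≠ 1, ⟨20⟩ has order 9 < 36, so 20 is not a generator.

No, 20 does not generate ℤ_36


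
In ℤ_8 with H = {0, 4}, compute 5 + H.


5 + H = {5 + h (mod 8) : h ∈ H}
5+0=5, 5+4=1
5 + H = {1, 5} = 1 + H

5 + H = {1, 5}


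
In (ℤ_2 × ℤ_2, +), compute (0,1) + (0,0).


Operation: componentwise addition mod (2, 2)
(0,1) + (0,0) = ((a₁+b₁) mod 2, (a₂+b₂) mod 2) with a = (0,1), b = (0,0)

(0,1) + (0,0) = (0,1)


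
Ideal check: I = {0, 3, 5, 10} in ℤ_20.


Check ideal conditions for I = {0, 3, 5, 10} in ℤ_20:
(1) I is an additive subgroup? No
(2) For r ∈ ℤ_20 and a ∈ I: r·a ∈ I? No  [counterexample: r=2, a=3, r·a mod 20 = 6 ∉ I]

No, I is not an ideal of ℤ_20


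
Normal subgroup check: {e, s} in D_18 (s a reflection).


H = {e, s} in D_18 (s a reflection)
r·s·r⁻¹ = sr⁻² ≠ s for n ≥ 3, so {e, s} is not closed under conjugation

No, not a normal subgroup


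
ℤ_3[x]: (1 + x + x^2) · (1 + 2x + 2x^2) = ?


Expand and collect like terms; reduce coefficients mod 3:
x^0: 1·1 = 1 ≡ 1 (mod 3)
x^1: 1·2 + 1·1 = 3 ≡ 0 (mod 3)
x^2: 1·2 + 1·2 + 1·1 = 5 ≡ 2 (mod 3)
x^3: 1·2 + 1·2 = 4 ≡ 1 (mod 3)
x^4: 1·2 = 2 ≡ 2 (mod 3)
Result: 1 + 2x^2 + x^3 + 2x^4

f · g = 1 + 2x^2 + x^3 + 2x^4


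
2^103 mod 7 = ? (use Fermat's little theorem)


Fermat's little theorem: if p is prime and gcd(a,p)=1, then a^(p-1) ≡ 1 (mod p)
p = 7 is prime, gcd(2,7) = 1
Reduce exponent: 103 mod 6 = 1
So 2^103 ≡ 2^1 (mod 7)
2^1 mod 7 = 2

2^103 ≡ 2 (mod 7)


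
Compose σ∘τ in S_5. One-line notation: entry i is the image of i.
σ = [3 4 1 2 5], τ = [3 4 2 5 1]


σ∘τ: apply τ first, then σ
1 →τ 3 →σ 1
2 →τ 4 →σ 2
3 →τ 2 →σ 4
4 →τ 5 →σ 5
5 →τ 1 →σ 3

σ∘τ = [1 2 4 5 3]


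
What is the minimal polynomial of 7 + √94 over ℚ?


Let α = 7 + √94. Then α - 7 = √94, so (α - 7)² = 94, giving α² - 14α - 45 = 0. Degree 2 and α ∉ ℚ, so this is the minimal polynomial.

Minimal polynomial: x² - 14x - 45


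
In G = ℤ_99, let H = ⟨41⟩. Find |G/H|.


|⟨41⟩| = n / gcd(41, 99) = 99 / 1 = 99
H is normal (ℤ_99 is abelian).
|G/H| = |G| / |H| = 99 / 99 = 1

|G/H| = 1


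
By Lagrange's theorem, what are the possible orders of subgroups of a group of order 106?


Lagrange's theorem: |H| divides |G|
|G| = 106
Divisors of 106: 1, 2, 53, 106

Possible subgroup orders: {1, 2, 53, 106}


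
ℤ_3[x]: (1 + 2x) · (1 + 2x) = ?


Expand and collect like terms; reduce coefficients mod 3:
x^0: 1·1 = 1 ≡ 1 (mod 3)
x^1: 1·2 + 2·1 = 4 ≡ 1 (mod 3)
x^2: 2·2 = 4 ≡ 1 (mod 3)
Result: 1 + x + x^2

f · g = 1 + x + x^2


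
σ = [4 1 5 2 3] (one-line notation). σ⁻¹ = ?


To find σ⁻¹, swap domain and range:
σ(1) = 4 → σ⁻¹(4) = 1
σ(2) = 1 → σ⁻¹(1) = 2
σ(3) = 5 → σ⁻¹(5) = 3
σ(4) = 2 → σ⁻¹(2) = 4
σ(5) = 3 → σ⁻¹(3) = 5

σ⁻¹ = [2 4 5 1 3]


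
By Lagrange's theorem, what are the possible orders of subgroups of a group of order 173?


Lagrange's theorem: |H| divides |G|
|G| = 173
Divisors of 173: 1, 173

Possible subgroup orders: {1, 173}


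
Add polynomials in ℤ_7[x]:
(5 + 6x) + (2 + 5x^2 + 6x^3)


Add coefficients mod 7:
x^0: 5 + 2 = 0 (mod 7)
x^1: 6 + 0 = 6 (mod 7)
x^2: 0 + 5 = 5 (mod 7)
x^3: 0 + 6 = 6 (mod 7)
Result: 6x + 5x^2 + 6x^3

f + g = 6x + 5x^2 + 6x^3


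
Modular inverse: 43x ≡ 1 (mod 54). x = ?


Use the extended Euclidean algorithm to write 1 = 43·s + 54·t; then s mod 54 is the inverse.
Euclidean algorithm:
  43 = 0·54 + 43
  54 = 1·43 + 11
  43 = 3·11 + 10
  11 = 1·10 + 1
  10 = 10·1 + 0
gcd(43,54) = 1
Back-substitution gives: 43·(-5) + 54·(4) = 1
So 43⁻¹ ≡ -5 ≡ 49 (mod 54)
Check: 43 × 49 = 2107 ≡ 1 (mod 54) ✓

43⁻¹ ≡ 49 (mod 54)


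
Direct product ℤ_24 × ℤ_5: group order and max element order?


|ℤ_24 × ℤ_5| = 24 × 5 = 120
Max element order = lcm(24,5) = 120
Cyclic? Yes (gcd=1)

|ℤ_24×ℤ_5| = 120, max element order = 120


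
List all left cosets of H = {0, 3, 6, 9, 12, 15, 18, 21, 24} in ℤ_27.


H = {0, 3, 6, 9, 12, 15, 18, 21, 24}, |H| = 9
Number of cosets = |G|/|H| = 27/9 = 3
0 + H = {0, 3, 6, 9, 12, 15, 18, 21, 24}
1 + H = {1, 4, 7, 10, 13, 16, 19, 22, 25}
2 + H = {2, 5, 8, 11, 14, 17, 20, 23, 26}

Cosets: 0+H={0,3,6,9,12,15,18,21,24}; 1+H={1,4,7,10,13,16,19,22,25}; 2+H={2,5,8,11,14,17,20,23,26}


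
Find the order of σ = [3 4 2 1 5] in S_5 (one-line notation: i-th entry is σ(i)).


Cycle decomposition: (1 3 2 4)
Cycle lengths: 4
Order = lcm(4) = 4

ord(σ) = 4


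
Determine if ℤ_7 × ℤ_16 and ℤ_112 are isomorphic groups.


Comparing ℤ_7 × ℤ_16 and ℤ_112:
gcd(7,16) = 1, so ℤ_7 × ℤ_16 ≅ ℤ_112 (CRT)

Yes, ℤ_7 × ℤ_16 ≅ ℤ_112


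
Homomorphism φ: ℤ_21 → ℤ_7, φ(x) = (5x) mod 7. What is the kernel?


Kernel = preimage of identity
ker(φ) = {x ∈ ℤ_21 : 5x ≡ 0 (mod 7)}. Since 7 | 21, φ is well-defined. The kernel is the cyclic subgroup ⟨7⟩ of ℤ_21 (order 3), i.e. {0, 7, 14}

ker(φ) = {0, 7, 14}


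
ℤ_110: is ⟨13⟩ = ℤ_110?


g generates ℤ_n iff gcd(g, n) = 1
gcd(13, 110) = 1
Since gcd = 1, 13 is a generator.

Yes, 13 generates ℤ_110


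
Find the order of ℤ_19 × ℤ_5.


|A × B| = |A| · |B|
|ℤ_19 × ℤ_5| = 19 × 5 = 95

|ℤ_19 × ℤ_5| = 95


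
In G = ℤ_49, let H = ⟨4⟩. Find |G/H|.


|⟨4⟩| = n / gcd(4, 49) = 49 / 1 = 49
H is normal (ℤ_49 is abelian).
|G/H| = |G| / |H| = 49 / 49 = 1

|G/H| = 1


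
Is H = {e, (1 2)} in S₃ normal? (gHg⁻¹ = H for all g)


H = {e, (1 2)} in S₃
(1 3)(1 2)(1 3)⁻¹ = (2 3) ∉ {e, (1 2)}, so it is not normal

No, not a normal subgroup


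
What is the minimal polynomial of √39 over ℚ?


√39 satisfies x² - 39 = 0, irreducible over ℚ since 39 is squarefree

Minimal polynomial: x² - 39


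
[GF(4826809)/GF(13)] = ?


GF(4826809) = GF(13^6), so the extension degree is 6

[GF(4826809)/GF(13)] = 6


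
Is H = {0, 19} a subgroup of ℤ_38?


Subgroup test for H = {0, 19} in (ℤ_38, +):
(1) 0 ∈ H? Yes
(2) Closure: for all a,b ∈ H, (a+b) mod 38 ∈ H? Yes
(3) Inverses: for all a ∈ H, -a mod 38 ∈ H? Yes

Yes, H is a subgroup of ℤ_38


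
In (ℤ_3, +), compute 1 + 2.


Operation: addition mod 3
1 + 2 = (a + b) mod 3 with a = 1, b = 2

1 + 2 = 0


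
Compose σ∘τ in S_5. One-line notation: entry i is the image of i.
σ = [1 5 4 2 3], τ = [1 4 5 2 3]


σ∘τ: apply τ first, then σ
1 →τ 1 →σ 1
2 →τ 4 →σ 2
3 →τ 5 →σ 3
4 →τ 2 →σ 5
5 →τ 3 →σ 4

σ∘τ = [1 2 3 5 4]


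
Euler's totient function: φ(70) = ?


Factor n: 70 = 2 × 5 × 7
φ(n) = n · ∏(1 - 1/p) over distinct primes p | n
φ(70) = 70 · (1 - 1/2) · (1 - 1/5) · (1 - 1/7) = 24

φ(70) = 24


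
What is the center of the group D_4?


Z(G) = {g ∈ G | gx = xg for all x ∈ G}
For even n, Z(D_n) = {e, r^(n/2)}: the 180° rotation r^2 commutes with every reflection and rotation

Z(D_4) = {e, r^2}


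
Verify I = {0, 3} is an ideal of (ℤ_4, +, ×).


Check ideal conditions for I = {0, 3} in ℤ_4:
(1) I is an additive subgroup? No
(2) For r ∈ ℤ_4 and a ∈ I: r·a ∈ I? No  [counterexample: r=2, a=3, r·a mod 4 = 2 ∉ I]

No, I is not an ideal of ℤ_4


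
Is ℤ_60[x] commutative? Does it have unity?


ℤ_60 has zero divisors (2·30 ≡ 0), and these lift to constant zero divisors in ℤ_60[x]; so not an integral domain
Commutative: Yes
Integral domain: No
Has unity: Yes

ℤ_60[x]: Commutative=Yes, Unity=Yes


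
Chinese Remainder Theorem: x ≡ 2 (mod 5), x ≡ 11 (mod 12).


m₁ = 5, m₂ = 12, gcd = 1, so CRT applies. M = m₁·m₂ = 60
Let M₁ = M/m₁ = 12, M₂ = M/m₂ = 5
Find y₁ ≡ M₁⁻¹ (mod m₁): 12⁻¹ ≡ 3 (mod 5)
Find y₂ ≡ M₂⁻¹ (mod m₂): 5⁻¹ ≡ 5 (mod 12)
x = a₁·M₁·y₁ + a₂·M₂·y₂ = 2·12·3 + 11·5·5 = 347
Reduce mod 60: x ≡ 47
Check: 47 mod 5 = 2 ✓, 47 mod 12 = 11 ✓

x ≡ 47 (mod 60)


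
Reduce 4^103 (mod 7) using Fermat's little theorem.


Fermat's little theorem: if p is prime and gcd(a,p)=1, then a^(p-1) ≡ 1 (mod p)
p = 7 is prime, gcd(4,7) = 1
Reduce exponent: 103 mod 6 = 1
So 4^103 ≡ 4^1 (mod 7)
4^1 mod 7 = 4

4^103 ≡ 4 (mod 7)


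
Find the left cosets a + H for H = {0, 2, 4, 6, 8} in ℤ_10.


H = {0, 2, 4, 6, 8}, |H| = 5
Number of cosets = |G|/|H| = 10/5 = 2
0 + H = {0, 2, 4, 6, 8}
1 + H = {1, 3, 5, 7, 9}

Cosets: 0+H={0,2,4,6,8}; 1+H={1,3,5,7,9}


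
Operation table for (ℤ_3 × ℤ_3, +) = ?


Elements: {(0,0), (0,1), (0,2), (1,0), (1,1), (1,2), (2,0), (2,1), (2,2)}
Operation: componentwise addition mod (3, 3)
Entry (a, b) = ((a₁+b₁) mod 3, (a₂+b₂) mod 3)

Cayley table:
      | (0,0) | (0,1) | (0,2) | (1,0) | (1,1) | (1,2) | (2,0) | (2,1) | (2,2)
(0,0) | (0,0) | (0,1) | (0,2) | (1,0) | (1,1) | (1,2) | (2,0) | (2,1) | (2,2)
(0,1) | (0,1) | (0,2) | (0,0) | (1,1) | (1,2) | (1,0) | (2,1) | (2,2) | (2,0)
(0,2) | (0,2) | (0,0) | (0,1) | (1,2) | (1,0) | (1,1) | (2,2) | (2,0) | (2,1)
(1,0) | (1,0) | (1,1) | (1,2) | (2,0) | (2,1) | (2,2) | (0,0) | (0,1) | (0,2)
(1,1) | (1,1) | (1,2) | (1,0) | (2,1) | (2,2) | (2,0) | (0,1) | (0,2) | (0,0)
(1,2) | (1,2) | (1,0) | (1,1) | (2,2) | (2,0) | (2,1) | (0,2) | (0,0) | (0,1)
(2,0) | (2,0) | (2,1) | (2,2) | (0,0) | (0,1) | (0,2) | (1,0) | (1,1) | (1,2)
(2,1) | (2,1) | (2,2) | (2,0) | (0,1) | (0,2) | (0,0) | (1,1) | (1,2) | (1,0)
(2,2) | (2,2) | (2,0) | (2,1) | (0,2) | (0,0) | (0,1) | (1,2) | (1,0) | (1,1)


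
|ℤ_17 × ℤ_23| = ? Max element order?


|ℤ_17 × ℤ_23| = 17 × 23 = 391
Max element order = lcm(17,23) = 391
Cyclic? Yes (gcd=1)

|ℤ_17×ℤ_23| = 391, max element order = 391


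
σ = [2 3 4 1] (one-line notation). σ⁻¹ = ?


To find σ⁻¹, swap domain and range:
σ(1) = 2 → σ⁻¹(2) = 1
σ(2) = 3 → σ⁻¹(3) = 2
σ(3) = 4 → σ⁻¹(4) = 3
σ(4) = 1 → σ⁻¹(1) = 4

σ⁻¹ = [4 1 2 3]


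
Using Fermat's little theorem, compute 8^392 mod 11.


Fermat's little theorem: if p is prime and gcd(a,p)=1, then a^(p-1) ≡ 1 (mod p)
p = 11 is prime, gcd(8,11) = 1
Reduce exponent: 392 mod 10 = 2
So 8^392 ≡ 8^2 (mod 11)
8^2 mod 11 = 9

8^392 ≡ 9 (mod 11)


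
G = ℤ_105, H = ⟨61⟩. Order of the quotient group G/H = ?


|⟨61⟩| = n / gcd(61, 105) = 105 / 1 = 105
H is normal (ℤ_105 is abelian).
|G/H| = |G| / |H| = 105 / 105 = 1

|G/H| = 1


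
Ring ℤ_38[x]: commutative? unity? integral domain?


ℤ_38 has zero divisors (2·19 ≡ 0), and these lift to constant zero divisors in ℤ_38[x]; so not an integral domain
Commutative: Yes
Integral domain: No
Has unity: Yes

ℤ_38[x]: Commutative=Yes, Unity=Yes


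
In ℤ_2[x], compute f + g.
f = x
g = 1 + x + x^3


Add coefficients mod 2:
x^0: 0 + 1 = 1 (mod 2)
x^1: 1 + 1 = 0 (mod 2)
x^2: 0 + 0 = 0 (mod 2)
x^3: 0 + 1 = 1 (mod 2)
Result: 1 + x^3

f + g = 1 + x^3


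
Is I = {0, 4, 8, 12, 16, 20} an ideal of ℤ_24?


Check ideal conditions for I = {0, 4, 8, 12, 16, 20} in ℤ_24:
(1) I is an additive subgroup? Yes
(2) For r ∈ ℤ_24 and a ∈ I: r·a ∈ I? Yes

Yes, I is an ideal of ℤ_24


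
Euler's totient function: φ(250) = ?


Factor n: 250 = 2 × 5^3
φ(n) = n · ∏(1 - 1/p) over distinct primes p | n
φ(250) = 250 · (1 - 1/2) · (1 - 1/5) = 100

φ(250) = 100


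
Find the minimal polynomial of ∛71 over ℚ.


∛71 satisfies x³ - 71 = 0, irreducible over ℚ (no rational root; 71 is not a perfect cube)

Minimal polynomial: x³ - 71


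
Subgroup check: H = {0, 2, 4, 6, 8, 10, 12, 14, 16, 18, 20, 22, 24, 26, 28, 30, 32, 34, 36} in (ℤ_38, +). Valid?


Subgroup test for H = {0, 2, 4, 6, 8, 10, 12, 14, 16, 18, 20, 22, 24, 26, 28, 30, 32, 34, 36} in (ℤ_38, +):
(1) 0 ∈ H? Yes
(2) Closure: for all a,b ∈ H, (a+b) mod 38 ∈ H? Yes
(3) Inverses: for all a ∈ H, -a mod 38 ∈ H? Yes

Yes, H is a subgroup of ℤ_38


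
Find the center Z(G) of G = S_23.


Z(G) = {g ∈ G | gx = xg for all x ∈ G}
S_n is non-abelian for n ≥ 3; Z(S_23) is trivial

Z(S_23) = {e}


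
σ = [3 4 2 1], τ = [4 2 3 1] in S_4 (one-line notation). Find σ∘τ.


σ∘τ: apply τ first, then σ
1 →τ 4 →σ 1
2 →τ 2 →σ 4
3 →τ 3 →σ 2
4 →τ 1 →σ 3

σ∘τ = [1 4 2 3]


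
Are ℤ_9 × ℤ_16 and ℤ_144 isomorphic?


Comparing ℤ_9 × ℤ_16 and ℤ_144:
gcd(9,16) = 1, so ℤ_9 × ℤ_16 ≅ ℤ_144 (CRT)

Yes, ℤ_9 × ℤ_16 ≅ ℤ_144


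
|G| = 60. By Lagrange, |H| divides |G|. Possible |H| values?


Lagrange's theorem: |H| divides |G|
|G| = 60
Divisors of 60: 1, 2, 3, 4, 5, 6, 10, 12, 15, 20, 30, 60

Possible subgroup orders: {1, 2, 3, 4, 5, 6, 10, 12, 15, 20, 30, 60}


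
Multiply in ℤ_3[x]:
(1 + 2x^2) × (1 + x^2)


Expand and collect like terms; reduce coefficients mod 3:
x^0: 1·1 = 1 ≡ 1 (mod 3)
x^1: 1·0 + 0·1 = 0 ≡ 0 (mod 3)
x^2: 1·1 + 0·0 + 2·1 = 3 ≡ 0 (mod 3)
x^3: 0·1 + 2·0 = 0 ≡ 0 (mod 3)
x^4: 2·1 = 2 ≡ 2 (mod 3)
Result: 1 + 2x^4

f · g = 1 + 2x^4


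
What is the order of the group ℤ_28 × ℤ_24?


|A × B| = |A| · |B|
|ℤ_28 × ℤ_24| = 28 × 24 = 672

|ℤ_28 × ℤ_24| = 672


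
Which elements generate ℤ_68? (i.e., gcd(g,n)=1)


g generates ℤ_n iff gcd(g,n) = 1
Prime factors of 68: 2, 17
Generators are g ∈ {1,...,67} not divisible by any of these primes.
Generators: {1, 3, 5, 7, 9, 11, 13, 15, 19, 21, 23, 25, 27, 29, 31, 33, 35, 37, 39, 41, 43, 45, 47, 49, 53, 55, 57, 59, 61, 63, 65, 67}
Number of generators = φ(68) = 32

Generators of ℤ_68 = {1, 3, 5, 7, 9, 11, 13, 15, 19, 21, 23, 25, 27, 29, 31, 33, 35, 37, 39, 41, 43, 45, 47, 49, 53, 55, 57, 59, 61, 63, 65, 67}


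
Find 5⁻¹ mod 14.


Use the extended Euclidean algorithm to write 1 = 5·s + 14·t; then s mod 14 is the inverse.
Euclidean algorithm:
  5 = 0·14 + 5
  14 = 2·5 + 4
  5 = 1·4 + 1
  4 = 4·1 + 0
gcd(5,14) = 1
Back-substitution gives: 5·(3) + 14·(-1) = 1
So 5⁻¹ ≡ 3 ≡ 3 (mod 14)
Check: 5 × 3 = 15 ≡ 1 (mod 14) ✓

5⁻¹ ≡ 3 (mod 14)


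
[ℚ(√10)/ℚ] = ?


√10 has minimal polynomial x² - 10 (irreducible over ℚ since 10 is squarefree)

[ℚ(√10)/ℚ] = 2


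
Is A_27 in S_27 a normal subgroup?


H = A_27 in S_27
A_27 has index 2 in S_27, and every subgroup of index 2 is normal

Yes, normal subgroup


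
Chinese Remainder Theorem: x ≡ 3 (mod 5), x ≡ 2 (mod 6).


m₁ = 5, m₂ = 6, gcd = 1, so CRT applies. M = m₁·m₂ = 30
Let M₁ = M/m₁ = 6, M₂ = M/m₂ = 5
Find y₁ ≡ M₁⁻¹ (mod m₁): 6⁻¹ ≡ 1 (mod 5)
Find y₂ ≡ M₂⁻¹ (mod m₂): 5⁻¹ ≡ 5 (mod 6)
x = a₁·M₁·y₁ + a₂·M₂·y₂ = 3·6·1 + 2·5·5 = 68
Reduce mod 30: x ≡ 8
Check: 8 mod 5 = 3 ✓, 8 mod 6 = 2 ✓

x ≡ 8 (mod 30)


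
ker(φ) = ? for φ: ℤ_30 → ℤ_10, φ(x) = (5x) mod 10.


Kernel = preimage of identity
ker(φ) = {x ∈ ℤ_30 : 5x ≡ 0 (mod 10)}. Since 10 | 30, φ is well-defined. The kernel is the cyclic subgroup ⟨2⟩ of ℤ_30 (order 15), i.e. {0, 2, 4, 6, 8, 10, 12, 14, 16, 18, 20, 22, 24, 26, 28}

ker(φ) = {0, 2, 4, 6, 8, 10, 12, 14, 16, 18, 20, 22, 24, 26, 28}


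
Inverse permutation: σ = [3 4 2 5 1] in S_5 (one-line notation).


To find σ⁻¹, swap domain and range:
σ(1) = 3 → σ⁻¹(3) = 1
σ(2) = 4 → σ⁻¹(4) = 2
σ(3) = 2 → σ⁻¹(2) = 3
σ(4) = 5 → σ⁻¹(5) = 4
σ(5) = 1 → σ⁻¹(1) = 5

σ⁻¹ = [5 3 1 2 4]


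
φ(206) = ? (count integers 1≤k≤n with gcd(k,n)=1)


Factor n: 206 = 2 × 103
φ(n) = n · ∏(1 - 1/p) over distinct primes p | n
φ(206) = 206 · (1 - 1/2) · (1 - 1/103) = 102

φ(206) = 102


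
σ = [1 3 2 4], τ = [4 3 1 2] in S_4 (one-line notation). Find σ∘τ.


σ∘τ: apply τ first, then σ
1 →τ 4 →σ 4
2 →τ 3 →σ 2
3 →τ 1 →σ 1
4 →τ 2 →σ 3

σ∘τ = [4 2 1 3]


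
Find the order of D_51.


|D_n| = 2n (n rotations and n reflections)
|D_51| = 2×51 = 102

|D_51| = 102


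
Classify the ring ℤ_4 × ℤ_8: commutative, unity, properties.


Direct product ring; commutative with unity (1,1); but (1,0)·(0,1) = (0,0) gives zero divisors, so not an integral domain
Commutative: Yes
Integral domain: No
Has unity: Yes

ℤ_4 × ℤ_8: Commutative=Yes, Unity=Yes


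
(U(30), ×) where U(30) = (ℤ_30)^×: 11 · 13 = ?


Operation: multiplication mod 30
11 · 13 = (a × b) mod 30 with a = 11, b = 13

11 · 13 = 23


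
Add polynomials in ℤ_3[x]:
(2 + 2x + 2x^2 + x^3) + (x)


Add coefficients mod 3:
x^0: 2 + 0 = 2 (mod 3)
x^1: 2 + 1 = 0 (mod 3)
x^2: 2 + 0 = 2 (mod 3)
x^3: 1 + 0 = 1 (mod 3)
Result: 2 + 2x^2 + x^3

f + g = 2 + 2x^2 + x^3


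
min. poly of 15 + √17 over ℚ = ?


Let α = 15 + √17. Then α - 15 = √17, so (α - 15)² = 17, giving α² - 30α + 208 = 0. Degree 2 and α ∉ ℚ, so this is the minimal polynomial.

Minimal polynomial: x² - 30x + 208


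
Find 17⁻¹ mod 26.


Use the extended Euclidean algorithm to write 1 = 17·s + 26·t; then s mod 26 is the inverse.
Euclidean algorithm:
  17 = 0·26 + 17
  26 = 1·17 + 9
  17 = 1·9 + 8
  9 = 1·8 + 1
  8 = 8·1 + 0
gcd(17,26) = 1
Back-substitution gives: 17·(-3) + 26·(2) = 1
So 17⁻¹ ≡ -3 ≡ 23 (mod 26)
Check: 17 × 23 = 391 ≡ 1 (mod 26) ✓

17⁻¹ ≡ 23 (mod 26)


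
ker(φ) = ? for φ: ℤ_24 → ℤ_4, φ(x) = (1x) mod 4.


Kernel = preimage of identity
ker(φ) = {x ∈ ℤ_24 : 1x ≡ 0 (mod 4)}. Since 4 | 24, φ is well-defined. The kernel is the cyclic subgroup ⟨4⟩ of ℤ_24 (order 6), i.e. {0, 4, 8, 12, 16, 20}

ker(φ) = {0, 4, 8, 12, 16, 20}


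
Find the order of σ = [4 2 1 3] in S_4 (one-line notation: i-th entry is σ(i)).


Cycle decomposition: (1 4 3)
Cycle lengths: 3
Order = lcm(3) = 3

ord(σ) = 3


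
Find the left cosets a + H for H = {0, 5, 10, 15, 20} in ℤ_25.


H = {0, 5, 10, 15, 20}, |H| = 5
Number of cosets = |G|/|H| = 25/5 = 5
0 + H = {0, 5, 10, 15, 20}
1 + H = {1, 6, 11, 16, 21}
2 + H = {2, 7, 12, 17, 22}
3 + H = {3, 8, 13, 18, 23}
4 + H = {4, 9, 14, 19, 24}

Cosets: 0+H={0,5,10,15,20}; 1+H={1,6,11,16,21}; 2+H={2,7,12,17,22}; 3+H={3,8,13,18,23}; 4+H={4,9,14,19,24}


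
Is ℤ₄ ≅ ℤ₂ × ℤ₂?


Comparing ℤ₄ and ℤ₂ × ℤ₂:
ℤ₄ has an element of order 4; ℤ₂×ℤ₂ has exponent 2

No, ℤ₄ ≇ ℤ₂ × ℤ₂


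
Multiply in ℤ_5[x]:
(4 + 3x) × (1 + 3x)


Expand and collect like terms; reduce coefficients mod 5:
x^0: 4·1 = 4 ≡ 4 (mod 5)
x^1: 4·3 + 3·1 = 15 ≡ 0 (mod 5)
x^2: 3·3 = 9 ≡ 4 (mod 5)
Result: 4 + 4x^2

f · g = 4 + 4x^2


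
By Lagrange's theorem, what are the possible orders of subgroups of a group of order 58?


Lagrange's theorem: |H| divides |G|
|G| = 58
Divisors of 58: 1, 2, 29, 58

Possible subgroup orders: {1, 2, 29, 58}


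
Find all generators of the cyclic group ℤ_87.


g generates ℤ_n iff gcd(g,n) = 1
Prime factors of 87: 3, 29
Generators are g ∈ {1,...,86} not divisible by any of these primes.
Generators: {1, 2, 4, 5, 7, 8, 10, 11, 13, 14, 16, 17, 19, 20, 22, 23, 25, 26, 28, 31, 32, 34, 35, 37, 38, 40, 41, 43, 44, 46, 47, 49, 50, 52, 53, 55, 56, 59, 61, 62, 64, 65, 67, 68, 70, 71, 73, 74, 76, 77, 79, 80, 82, 83, 85, 86}
Number of generators = φ(87) = 56

Generators of ℤ_87 = {1, 2, 4, 5, 7, 8, 10, 11, 13, 14, 16, 17, 19, 20, 22, 23, 25, 26, 28, 31, 32, 34, 35, 37, 38, 40, 41, 43, 44, 46, 47, 49, 50, 52, 53, 55, 56, 59, 61, 62, 64, 65, 67, 68, 70, 71, 73, 74, 76, 77, 79, 80, 82, 83, 85, 86}


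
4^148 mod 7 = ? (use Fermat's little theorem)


Fermat's little theorem: if p is prime and gcd(a,p)=1, then a^(p-1) ≡ 1 (mod p)
p = 7 is prime, gcd(4,7) = 1
Reduce exponent: 148 mod 6 = 4
So 4^148 ≡ 4^4 (mod 7)
4^4 mod 7 = 4

4^148 ≡ 4 (mod 7)


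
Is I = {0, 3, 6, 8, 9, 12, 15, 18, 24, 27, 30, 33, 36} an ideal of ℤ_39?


Check ideal conditions for I = {0, 3, 6, 8, 9, 12, 15, 18, 24, 27, 30, 33, 36} in ℤ_39:
(1) I is an additive subgroup? No
(2) For r ∈ ℤ_39 and a ∈ I: r·a ∈ I? No  [counterexample: r=2, a=8, r·a mod 39 = 16 ∉ I]

No, I is not an ideal of ℤ_39


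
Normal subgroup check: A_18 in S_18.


H = A_18 in S_18
A_18 has index 2 in S_18, and every subgroup of index 2 is normal

Yes, normal subgroup


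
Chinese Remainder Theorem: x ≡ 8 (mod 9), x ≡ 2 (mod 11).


m₁ = 9, m₂ = 11, gcd = 1, so CRT applies. M = m₁·m₂ = 99
Let M₁ = M/m₁ = 11, M₂ = M/m₂ = 9
Find y₁ ≡ M₁⁻¹ (mod m₁): 11⁻¹ ≡ 5 (mod 9)
Find y₂ ≡ M₂⁻¹ (mod m₂): 9⁻¹ ≡ 5 (mod 11)
x = a₁·M₁·y₁ + a₂·M₂·y₂ = 8·11·5 + 2·9·5 = 530
Reduce mod 99: x ≡ 35
Check: 35 mod 9 = 8 ✓, 35 mod 11 = 2 ✓

x ≡ 35 (mod 99)


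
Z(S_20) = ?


Z(G) = {g ∈ G | gx = xg for all x ∈ G}
S_n is non-abelian for n ≥ 3; Z(S_20) is trivial

Z(S_20) = {e}


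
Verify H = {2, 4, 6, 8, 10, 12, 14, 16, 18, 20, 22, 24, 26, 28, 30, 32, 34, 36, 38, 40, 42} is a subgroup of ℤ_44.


Subgroup test for H = {2, 4, 6, 8, 10, 12, 14, 16, 18, 20, 22, 24, 26, 28, 30, 32, 34, 36, 38, 40, 42} in (ℤ_44, +):
(1) 0 ∈ H? No
(2) Closure: for all a,b ∈ H, (a+b) mod 44 ∈ H? No  [counterexample: 2 + 42 = 0 ∉ H]
(3) Inverses: for all a ∈ H, -a mod 44 ∈ H? Yes

No, H is not a subgroup of ℤ_44


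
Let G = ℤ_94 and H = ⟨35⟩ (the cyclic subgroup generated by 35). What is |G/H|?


|⟨35⟩| = n / gcd(35, 94) = 94 / 1 = 94
H is normal (ℤ_94 is abelian).
|G/H| = |G| / |H| = 94 / 94 = 1

|G/H| = 1


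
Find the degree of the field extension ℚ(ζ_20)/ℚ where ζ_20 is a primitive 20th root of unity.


[ℚ(ζ_n):ℚ] = deg Φ_n(x) = φ(n). Here φ(20) = 8

[ℚ(ζ_20)/ℚ where ζ_20 is a primitive 20th root of unity] = 8


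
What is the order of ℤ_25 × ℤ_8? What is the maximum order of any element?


|ℤ_25 × ℤ_8| = 25 × 8 = 200
Max element order = lcm(25,8) = 200
Cyclic? Yes (gcd=1)

|ℤ_25×ℤ_8| = 200, max element order = 200


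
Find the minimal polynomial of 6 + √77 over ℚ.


Let α = 6 + √77. Then α - 6 = √77, so (α - 6)² = 77, giving α² - 12α - 41 = 0. Degree 2 and α ∉ ℚ, so this is the minimal polynomial.

Minimal polynomial: x² - 12x - 41


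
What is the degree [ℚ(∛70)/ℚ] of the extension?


∛70 has minimal polynomial x³ - 70 (irreducible over ℚ since 70 is not a perfect cube)

[ℚ(∛70)/ℚ] = 3


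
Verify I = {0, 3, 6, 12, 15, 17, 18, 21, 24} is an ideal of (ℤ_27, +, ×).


Check ideal conditions for I = {0, 3, 6, 12, 15, 17, 18, 21, 24} in ℤ_27:
(1) I is an additive subgroup? No
(2) For r ∈ ℤ_27 and a ∈ I: r·a ∈ I? No  [counterexample: r=2, a=17, r·a mod 27 = 7 ∉ I]

No, I is not an ideal of ℤ_27


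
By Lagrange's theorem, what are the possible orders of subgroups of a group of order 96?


Lagrange's theorem: |H| divides |G|
|G| = 96
Divisors of 96: 1, 2, 3, 4, 6, 8, 12, 16, 24, 32, 48, 96

Possible subgroup orders: {1, 2, 3, 4, 6, 8, 12, 16, 24, 32, 48, 96}


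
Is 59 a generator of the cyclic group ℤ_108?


g generates ℤ_n iff gcd(g, n) = 1
gcd(59, 108) = 1
Since gcd = 1, 59 is a generator.

Yes, 59 generates ℤ_108


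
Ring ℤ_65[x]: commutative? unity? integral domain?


ℤ_65 has zero divisors (5·13 ≡ 0), and these lift to constant zero divisors in ℤ_65[x]; so not an integral domain
Commutative: Yes
Integral domain: No
Has unity: Yes

ℤ_65[x]: Commutative=Yes, Unity=Yes


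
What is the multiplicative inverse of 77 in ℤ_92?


Use the extended Euclidean algorithm to write 1 = 77·s + 92·t; then s mod 92 is the inverse.
Euclidean algorithm:
  77 = 0·92 + 77
  92 = 1·77 + 15
  77 = 5·15 + 2
  15 = 7·2 + 1
  2 = 2·1 + 0
gcd(77,92) = 1
Back-substitution gives: 77·(-43) + 92·(36) = 1
So 77⁻¹ ≡ -43 ≡ 49 (mod 92)
Check: 77 × 49 = 3773 ≡ 1 (mod 92) ✓

77⁻¹ ≡ 49 (mod 92)


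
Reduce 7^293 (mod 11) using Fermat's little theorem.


Fermat's little theorem: if p is prime and gcd(a,p)=1, then a^(p-1) ≡ 1 (mod p)
p = 11 is prime, gcd(7,11) = 1
Reduce exponent: 293 mod 10 = 3
So 7^293 ≡ 7^3 (mod 11)
7^3 mod 11 = 2

7^293 ≡ 2 (mod 11)


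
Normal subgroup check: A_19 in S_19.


H = A_19 in S_19
A_19 has index 2 in S_19, and every subgroup of index 2 is normal

Yes, normal subgroup


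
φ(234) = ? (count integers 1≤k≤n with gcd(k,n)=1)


Factor n: 234 = 2 × 3^2 × 13
φ(n) = n · ∏(1 - 1/p) over distinct primes p | n
φ(234) = 234 · (1 - 1/2) · (1 - 1/3) · (1 - 1/13) = 72

φ(234) = 72


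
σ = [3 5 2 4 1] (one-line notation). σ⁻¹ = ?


To find σ⁻¹, swap domain and range:
σ(1) = 3 → σ⁻¹(3) = 1
σ(2) = 5 → σ⁻¹(5) = 2
σ(3) = 2 → σ⁻¹(2) = 3
σ(4) = 4 → σ⁻¹(4) = 4
σ(5) = 1 → σ⁻¹(1) = 5

σ⁻¹ = [5 3 1 4 2]


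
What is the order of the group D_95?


|D_n| = 2n (n rotations and n reflections)
|D_95| = 2×95 = 190

|D_95| = 190


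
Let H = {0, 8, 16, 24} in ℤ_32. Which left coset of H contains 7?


7 + H = {7 + h (mod 32) : h ∈ H}
7+0=7, 7+8=15, 7+16=23, 7+24=31

7 + H = {7, 15, 23, 31}


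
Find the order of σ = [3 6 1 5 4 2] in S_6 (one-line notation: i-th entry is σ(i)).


Cycle decomposition: (1 3) (2 6) (4 5)
Cycle lengths: 2, 2, 2
Order = lcm(2, 2, 2) = 2

ord(σ) = 2


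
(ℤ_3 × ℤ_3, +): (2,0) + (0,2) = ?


Operation: componentwise addition mod (3, 3)
(2,0) + (0,2) = ((a₁+b₁) mod 3, (a₂+b₂) mod 3) with a = (2,0), b = (0,2)

(2,0) + (0,2) = (2,2)


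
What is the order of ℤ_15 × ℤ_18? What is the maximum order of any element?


|ℤ_15 × ℤ_18| = 15 × 18 = 270
Max element order = lcm(15,18) = 90
Cyclic? No (gcd=3)

|ℤ_15×ℤ_18| = 270, max element order = 90


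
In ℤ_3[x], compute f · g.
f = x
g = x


Expand and collect like terms; reduce coefficients mod 3:
x^0: 0·0 = 0 ≡ 0 (mod 3)
x^1: 0·1 + 1·0 = 0 ≡ 0 (mod 3)
x^2: 1·1 = 1 ≡ 1 (mod 3)
Result: x^2

f · g = x^2


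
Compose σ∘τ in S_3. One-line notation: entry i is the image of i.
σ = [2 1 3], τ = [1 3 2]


σ∘τ: apply τ first, then σ
1 →τ 1 →σ 2
2 →τ 3 →σ 3
3 →τ 2 →σ 1

σ∘τ = [2 3 1]


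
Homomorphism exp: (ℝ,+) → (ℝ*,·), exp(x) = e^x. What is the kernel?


Kernel = preimage of identity
ker(exp) = {x ∈ ℝ | e^x = 1} = {0}

ker(exp) = {0}


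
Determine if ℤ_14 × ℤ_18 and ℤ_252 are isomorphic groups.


Comparing ℤ_14 × ℤ_18 and ℤ_252:
gcd(14,18) = 2 ≠ 1. Max element order in ℤ_14×ℤ_18 is lcm(14,18) = 126 < 252, so it has no element of order 252

No, ℤ_14 × ℤ_18 ≇ ℤ_252


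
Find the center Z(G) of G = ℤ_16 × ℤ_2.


Z(G) = {g ∈ G | gx = xg for all x ∈ G}
Direct product of abelian groups is abelian, so Z(G) = G

Z(ℤ_16 × ℤ_2) = ℤ_16 × ℤ_2


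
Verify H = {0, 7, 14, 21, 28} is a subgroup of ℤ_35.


Subgroup test for H = {0, 7, 14, 21, 28} in (ℤ_35, +):
(1) 0 ∈ H? Yes
(2) Closure: for all a,b ∈ H, (a+b) mod 35 ∈ H? Yes
(3) Inverses: for all a ∈ H, -a mod 35 ∈ H? Yes

Yes, H is a subgroup of ℤ_35


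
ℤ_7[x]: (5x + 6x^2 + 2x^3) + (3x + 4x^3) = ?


Add coefficients mod 7:
x^0: 0 + 0 = 0 (mod 7)
x^1: 5 + 3 = 1 (mod 7)
x^2: 6 + 0 = 6 (mod 7)
x^3: 2 + 4 = 6 (mod 7)
Result: x + 6x^2 + 6x^3

f + g = x + 6x^2 + 6x^3


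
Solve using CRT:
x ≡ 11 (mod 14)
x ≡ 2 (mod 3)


m₁ = 14, m₂ = 3, gcd = 1, so CRT applies. M = m₁·m₂ = 42
Let M₁ = M/m₁ = 3, M₂ = M/m₂ = 14
Find y₁ ≡ M₁⁻¹ (mod m₁): 3⁻¹ ≡ 5 (mod 14)
Find y₂ ≡ M₂⁻¹ (mod m₂): 14⁻¹ ≡ 2 (mod 3)
x = a₁·M₁·y₁ + a₂·M₂·y₂ = 11·3·5 + 2·14·2 = 221
Reduce mod 42: x ≡ 11
Check: 11 mod 14 = 11 ✓, 11 mod 3 = 2 ✓

x ≡ 11 (mod 42)


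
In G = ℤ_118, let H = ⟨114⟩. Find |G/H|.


|⟨114⟩| = n / gcd(114, 118) = 118 / 2 = 59
H is normal (ℤ_118 is abelian).
|G/H| = |G| / |H| = 118 / 59 = 2

|G/H| = 2


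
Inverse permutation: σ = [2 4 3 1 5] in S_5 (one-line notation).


To find σ⁻¹, swap domain and range:
σ(1) = 2 → σ⁻¹(2) = 1
σ(2) = 4 → σ⁻¹(4) = 2
σ(3) = 3 → σ⁻¹(3) = 3
σ(4) = 1 → σ⁻¹(1) = 4
σ(5) = 5 → σ⁻¹(5) = 5

σ⁻¹ = [4 1 3 2 5]


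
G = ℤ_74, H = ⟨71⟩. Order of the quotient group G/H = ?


|⟨71⟩| = n / gcd(71, 74) = 74 / 1 = 74
H is normal (ℤ_74 is abelian).
|G/H| = |G| / |H| = 74 / 74 = 1

|G/H| = 1


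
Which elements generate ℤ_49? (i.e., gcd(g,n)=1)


g generates ℤ_n iff gcd(g,n) = 1
Prime factors of 49: 7
Generators are g ∈ {1,...,48} not divisible by any of these primes.
Generators: {1, 2, 3, 4, 5, 6, 8, 9, 10, 11, 12, 13, 15, 16, 17, 18, 19, 20, 22, 23, 24, 25, 26, 27, 29, 30, 31, 32, 33, 34, 36, 37, 38, 39, 40, 41, 43, 44, 45, 46, 47, 48}
Number of generators = φ(49) = 42

Generators of ℤ_49 = {1, 2, 3, 4, 5, 6, 8, 9, 10, 11, 12, 13, 15, 16, 17, 18, 19, 20, 22, 23, 24, 25, 26, 27, 29, 30, 31, 32, 33, 34, 36, 37, 38, 39, 40, 41, 43, 44, 45, 46, 47, 48}


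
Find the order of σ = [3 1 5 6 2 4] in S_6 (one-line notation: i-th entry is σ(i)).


Cycle decomposition: (1 3 5 2) (4 6)
Cycle lengths: 4, 2
Order = lcm(4, 2) = 4

ord(σ) = 4


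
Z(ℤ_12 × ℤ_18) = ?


Z(G) = {g ∈ G | gx = xg for all x ∈ G}
Direct product of abelian groups is abelian, so Z(G) = G

Z(ℤ_12 × ℤ_18) = ℤ_12 × ℤ_18


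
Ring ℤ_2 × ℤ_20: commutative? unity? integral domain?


Direct product ring; commutative with unity (1,1); but (1,0)·(0,1) = (0,0) gives zero divisors, so not an integral domain
Commutative: Yes
Integral domain: No
Has unity: Yes

ℤ_2 × ℤ_20: Commutative=Yes, Unity=Yes


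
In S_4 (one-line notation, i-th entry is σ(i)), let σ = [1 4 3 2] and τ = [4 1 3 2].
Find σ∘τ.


σ∘τ: apply τ first, then σ
1 →τ 4 →σ 2
2 →τ 1 →σ 1
3 →τ 3 →σ 3
4 →τ 2 →σ 4

σ∘τ = [2 1 3 4]


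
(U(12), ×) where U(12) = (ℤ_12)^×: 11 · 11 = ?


Operation: multiplication mod 12
11 · 11 = (a × b) mod 12 with a = 11, b = 11

11 · 11 = 1


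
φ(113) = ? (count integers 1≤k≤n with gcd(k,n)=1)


Factor n: 113 = 113
φ(n) = n · ∏(1 - 1/p) over distinct primes p | n
φ(113) = 113 · (1 - 1/113) = 112

φ(113) = 112


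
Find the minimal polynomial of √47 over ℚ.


√47 satisfies x² - 47 = 0, irreducible over ℚ since 47 is squarefree

Minimal polynomial: x² - 47


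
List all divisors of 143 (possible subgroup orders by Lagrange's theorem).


Lagrange's theorem: |H| divides |G|
|G| = 143
Divisors of 143: 1, 11, 13, 143

Possible subgroup orders: {1, 11, 13, 143}


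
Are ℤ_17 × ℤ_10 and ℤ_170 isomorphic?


Comparing ℤ_17 × ℤ_10 and ℤ_170:
gcd(17,10) = 1, so ℤ_17 × ℤ_10 ≅ ℤ_170 (CRT)

Yes, ℤ_17 × ℤ_10 ≅ ℤ_170


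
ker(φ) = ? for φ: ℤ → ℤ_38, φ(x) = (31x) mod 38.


Kernel = preimage of identity
ker(φ) = {x ∈ ℤ : 31x ≡ 0 (mod 38)}. gcd(31,38) = 1, so 31x ≡ 0 (mod 38) ⟺ x ≡ 0 (mod 38/1 = 38). Hence ker(φ) = 38ℤ

ker(φ) = 38ℤ


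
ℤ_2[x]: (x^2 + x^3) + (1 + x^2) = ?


Add coefficients mod 2:
x^0: 0 + 1 = 1 (mod 2)
x^1: 0 + 0 = 0 (mod 2)
x^2: 1 + 1 = 0 (mod 2)
x^3: 1 + 0 = 1 (mod 2)
Result: 1 + x^3

f + g = 1 + x^3


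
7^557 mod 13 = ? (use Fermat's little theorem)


Fermat's little theorem: if p is prime and gcd(a,p)=1, then a^(p-1) ≡ 1 (mod p)
p = 13 is prime, gcd(7,13) = 1
Reduce exponent: 557 mod 12 = 5
So 7^557 ≡ 7^5 (mod 13)
7^5 mod 13 = 11

7^557 ≡ 11 (mod 13)


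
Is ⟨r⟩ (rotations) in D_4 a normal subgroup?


H = ⟨r⟩ (rotations) in D_4
The rotation subgroup ⟨r⟩ has index 2 in D_4, so it is normal

Yes, normal subgroup


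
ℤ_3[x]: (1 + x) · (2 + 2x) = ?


Expand and collect like terms; reduce coefficients mod 3:
x^0: 1·2 = 2 ≡ 2 (mod 3)
x^1: 1·2 + 1·2 = 4 ≡ 1 (mod 3)
x^2: 1·2 = 2 ≡ 2 (mod 3)
Result: 2 + x + 2x^2

f · g = 2 + x + 2x^2


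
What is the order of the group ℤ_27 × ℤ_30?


|A × B| = |A| · |B|
|ℤ_27 × ℤ_30| = 27 × 30 = 810

|ℤ_27 × ℤ_30| = 810


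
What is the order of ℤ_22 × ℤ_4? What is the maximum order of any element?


|ℤ_22 × ℤ_4| = 22 × 4 = 88
Max element order = lcm(22,4) = 44
Cyclic? No (gcd=2)

|ℤ_22×ℤ_4| = 88, max element order = 44


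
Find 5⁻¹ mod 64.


Use the extended Euclidean algorithm to write 1 = 5·s + 64·t; then s mod 64 is the inverse.
Euclidean algorithm:
  5 = 0·64 + 5
  64 = 12·5 + 4
  5 = 1·4 + 1
  4 = 4·1 + 0
gcd(5,64) = 1
Back-substitution gives: 5·(13) + 64·(-1) = 1
So 5⁻¹ ≡ 13 ≡ 13 (mod 64)
Check: 5 × 13 = 65 ≡ 1 (mod 64) ✓

5⁻¹ ≡ 13 (mod 64)


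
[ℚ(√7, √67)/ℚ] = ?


[ℚ(√7,√67):ℚ] = [ℚ(√7,√67):ℚ(√7)]·[ℚ(√7):ℚ] = 2·2 = 4

[ℚ(√7, √67)/ℚ] = 4


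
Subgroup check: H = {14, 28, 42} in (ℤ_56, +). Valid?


Subgroup test for H = {14, 28, 42} in (ℤ_56, +):
(1) 0 ∈ H? No
(2) Closure: for all a,b ∈ H, (a+b) mod 56 ∈ H? No  [counterexample: 14 + 42 = 0 ∉ H]
(3) Inverses: for all a ∈ H, -a mod 56 ∈ H? Yes

No, H is not a subgroup of ℤ_56


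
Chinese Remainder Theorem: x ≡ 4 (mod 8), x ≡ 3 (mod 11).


m₁ = 8, m₂ = 11, gcd = 1, so CRT applies. M = m₁·m₂ = 88
Let M₁ = M/m₁ = 11, M₂ = M/m₂ = 8
Find y₁ ≡ M₁⁻¹ (mod m₁): 11⁻¹ ≡ 3 (mod 8)
Find y₂ ≡ M₂⁻¹ (mod m₂): 8⁻¹ ≡ 7 (mod 11)
x = a₁·M₁·y₁ + a₂·M₂·y₂ = 4·11·3 + 3·8·7 = 300
Reduce mod 88: x ≡ 36
Check: 36 mod 8 = 4 ✓, 36 mod 11 = 3 ✓

x ≡ 36 (mod 88)


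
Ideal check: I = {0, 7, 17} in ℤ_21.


Check ideal conditions for I = {0, 7, 17} in ℤ_21:
(1) I is an additive subgroup? No
(2) For r ∈ ℤ_21 and a ∈ I: r·a ∈ I? No  [counterexample: r=2, a=7, r·a mod 21 = 14 ∉ I]

No, I is not an ideal of ℤ_21


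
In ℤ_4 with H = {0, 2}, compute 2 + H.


2 + H = {2 + h (mod 4) : h ∈ H}
2+0=2, 2+2=0
2 + H = {0, 2} = 0 + H

2 + H = {0, 2}


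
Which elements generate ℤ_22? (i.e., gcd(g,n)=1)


g generates ℤ_n iff gcd(g,n) = 1
Prime factors of 22: 2, 11
Generators are g ∈ {1,...,21} not divisible by any of these primes.
Generators: {1, 3, 5, 7, 9, 13, 15, 17, 19, 21}
Number of generators = φ(22) = 10

Generators of ℤ_22 = {1, 3, 5, 7, 9, 13, 15, 17, 19, 21}


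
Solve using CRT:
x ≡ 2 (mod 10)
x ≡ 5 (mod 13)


m₁ = 10, m₂ = 13, gcd = 1, so CRT applies. M = m₁·m₂ = 130
Let M₁ = M/m₁ = 13, M₂ = M/m₂ = 10
Find y₁ ≡ M₁⁻¹ (mod m₁): 13⁻¹ ≡ 7 (mod 10)
Find y₂ ≡ M₂⁻¹ (mod m₂): 10⁻¹ ≡ 4 (mod 13)
x = a₁·M₁·y₁ + a₂·M₂·y₂ = 2·13·7 + 5·10·4 = 382
Reduce mod 130: x ≡ 122
Check: 122 mod 10 = 2 ✓, 122 mod 13 = 5 ✓

x ≡ 122 (mod 130)


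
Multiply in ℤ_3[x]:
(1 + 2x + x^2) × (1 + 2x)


Expand and collect like terms; reduce coefficients mod 3:
x^0: 1·1 = 1 ≡ 1 (mod 3)
x^1: 1·2 + 2·1 = 4 ≡ 1 (mod 3)
x^2: 2·2 + 1·1 = 5 ≡ 2 (mod 3)
x^3: 1·2 = 2 ≡ 2 (mod 3)
Result: 1 + x + 2x^2 + 2x^3

f · g = 1 + x + 2x^2 + 2x^3


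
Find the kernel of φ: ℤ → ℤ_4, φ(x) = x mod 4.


Kernel = preimage of identity
ker(φ) = {x ∈ ℤ : x ≡ 0 (mod 4)} = 4ℤ = {0, ±4, ±8, ...}

ker(φ) = 4ℤ


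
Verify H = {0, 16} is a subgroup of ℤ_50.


Subgroup test for H = {0, 16} in (ℤ_50, +):
(1) 0 ∈ H? Yes
(2) Closure: for all a,b ∈ H, (a+b) mod 50 ∈ H? No  [counterexample: 16 + 16 = 32 ∉ H]
(3) Inverses: for all a ∈ H, -a mod 50 ∈ H? No

No, H is not a subgroup of ℤ_50


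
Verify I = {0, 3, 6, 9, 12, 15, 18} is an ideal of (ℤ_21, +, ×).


Check ideal conditions for I = {0, 3, 6, 9, 12, 15, 18} in ℤ_21:
(1) I is an additive subgroup? Yes
(2) For r ∈ ℤ_21 and a ∈ I: r·a ∈ I? Yes

Yes, I is an ideal of ℤ_21


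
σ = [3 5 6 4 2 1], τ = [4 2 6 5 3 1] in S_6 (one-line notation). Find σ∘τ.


σ∘τ: apply τ first, then σ
1 →τ 4 →σ 4
2 →τ 2 →σ 5
3 →τ 6 →σ 1
4 →τ 5 →σ 2
5 →τ 3 →σ 6
6 →τ 1 →σ 3

σ∘τ = [4 5 1 2 6 3]


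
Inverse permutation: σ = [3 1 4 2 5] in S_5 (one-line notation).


To find σ⁻¹, swap domain and range:
σ(1) = 3 → σ⁻¹(3) = 1
σ(2) = 1 → σ⁻¹(1) = 2
σ(3) = 4 → σ⁻¹(4) = 3
σ(4) = 2 → σ⁻¹(2) = 4
σ(5) = 5 → σ⁻¹(5) = 5

σ⁻¹ = [2 4 1 3 5]


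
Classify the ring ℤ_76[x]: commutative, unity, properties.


ℤ_76 has zero divisors (2·38 ≡ 0), and these lift to constant zero divisors in ℤ_76[x]; so not an integral domain
Commutative: Yes
Integral domain: No
Has unity: Yes

ℤ_76[x]: Commutative=Yes, Unity=Yes


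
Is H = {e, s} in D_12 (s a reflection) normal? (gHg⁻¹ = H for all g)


H = {e, s} in D_12 (s a reflection)
r·s·r⁻¹ = sr⁻² ≠ s for n ≥ 3, so {e, s} is not closed under conjugation

No, not a normal subgroup


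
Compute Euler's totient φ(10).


φ(n) = count of k ∈ {1,...,n} with gcd(k,n)=1
Coprimes to 10: {1, 3, 7, 9}
Count: 4

φ(10) = 4


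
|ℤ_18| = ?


ℤ_n has n elements.

|ℤ_18| = 18


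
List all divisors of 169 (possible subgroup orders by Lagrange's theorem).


Lagrange's theorem: |H| divides |G|
|G| = 169
Divisors of 169: 1, 13, 169

Possible subgroup orders: {1, 13, 169}


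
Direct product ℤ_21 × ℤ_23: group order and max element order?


|ℤ_21 × ℤ_23| = 21 × 23 = 483
Max element order = lcm(21,23) = 483
Cyclic? Yes (gcd=1)

|ℤ_21×ℤ_23| = 483, max element order = 483


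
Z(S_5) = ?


Z(G) = {g ∈ G | gx = xg for all x ∈ G}
S_n is non-abelian for n ≥ 3; Z(S_5) is trivial

Z(S_5) = {e}


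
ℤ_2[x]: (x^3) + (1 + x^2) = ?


Add coefficients mod 2:
x^0: 0 + 1 = 1 (mod 2)
x^1: 0 + 0 = 0 (mod 2)
x^2: 0 + 1 = 1 (mod 2)
x^3: 1 + 0 = 1 (mod 2)
Result: 1 + x^2 + x^3

f + g = 1 + x^2 + x^3


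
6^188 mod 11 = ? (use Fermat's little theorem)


Fermat's little theorem: if p is prime and gcd(a,p)=1, then a^(p-1) ≡ 1 (mod p)
p = 11 is prime, gcd(6,11) = 1
Reduce exponent: 188 mod 10 = 8
So 6^188 ≡ 6^8 (mod 11)
6^8 mod 11 = 4

6^188 ≡ 4 (mod 11)


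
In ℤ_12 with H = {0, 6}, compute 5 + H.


5 + H = {5 + h (mod 12) : h ∈ H}
5+0=5, 5+6=11

5 + H = {5, 11}


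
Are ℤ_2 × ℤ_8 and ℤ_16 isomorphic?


Comparing ℤ_2 × ℤ_8 and ℤ_16:
gcd(2,8) = 2 ≠ 1. Max element order in ℤ_2×ℤ_8 is lcm(2,8) = 8 < 16, so it has no element of order 16

No, ℤ_2 × ℤ_8 ≇ ℤ_16


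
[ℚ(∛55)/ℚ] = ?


∛55 has minimal polynomial x³ - 55 (irreducible over ℚ since 55 is not a perfect cube)

[ℚ(∛55)/ℚ] = 3


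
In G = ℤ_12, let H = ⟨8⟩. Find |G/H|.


|⟨8⟩| = n / gcd(8, 12) = 12 / 4 = 3
H is normal (ℤ_12 is abelian).
|G/H| = |G| / |H| = 12 / 3 = 4

|G/H| = 4


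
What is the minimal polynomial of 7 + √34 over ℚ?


Let α = 7 + √34. Then α - 7 = √34, so (α - 7)² = 34, giving α² - 14α + 15 = 0. Degree 2 and α ∉ ℚ, so this is the minimal polynomial.

Minimal polynomial: x² - 14x + 15
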